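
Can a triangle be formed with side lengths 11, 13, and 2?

The longest side is 13. The other two sides sum to 2 + 11 = 13.
Since 13 ≤ 13, the two shorter sides cannot reach around to close the triangle.

No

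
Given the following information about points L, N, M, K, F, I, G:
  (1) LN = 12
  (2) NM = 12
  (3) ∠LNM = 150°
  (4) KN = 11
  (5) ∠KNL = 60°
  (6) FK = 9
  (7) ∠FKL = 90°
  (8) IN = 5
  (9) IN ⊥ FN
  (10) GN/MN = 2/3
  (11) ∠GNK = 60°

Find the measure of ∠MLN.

Step 1: By the law of cosines on triangle LNM: LM² = 12² + 12² − 2·12·12·cos(150°) = 537.42, so LM ≈ 23.18.
Step 2: By the inverse law of cosines on triangle MLN: cos(∠MLN) = (23.18² + 12² − 12²) / (2·23.18·12) = 537.42/556.37 = 0.9659, so ∠MLN = 15°.

Therefore, the measure of angle ∠MLN = 15°.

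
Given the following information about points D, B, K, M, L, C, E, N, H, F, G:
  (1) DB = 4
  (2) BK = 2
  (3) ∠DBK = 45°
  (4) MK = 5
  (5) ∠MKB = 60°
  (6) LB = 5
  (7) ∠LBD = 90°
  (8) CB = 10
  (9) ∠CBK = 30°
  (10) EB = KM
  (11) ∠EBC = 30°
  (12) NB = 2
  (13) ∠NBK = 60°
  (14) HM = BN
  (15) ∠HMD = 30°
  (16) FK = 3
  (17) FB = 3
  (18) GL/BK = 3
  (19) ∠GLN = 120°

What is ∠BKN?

Step 1: By the law of cosines on triangle KBN: KN² = 2² + 2² − 2·2·2·cos(60°) = 4, so KN = 2.
Step 2: By the inverse law of cosines on triangle BKN: cos(∠BKN) = (2² + 2² − 2²) / (2·2·2) = 4/8 = 0.5, so ∠BKN = 60°.

Therefore, the measure of angle ∠BKN = 60°.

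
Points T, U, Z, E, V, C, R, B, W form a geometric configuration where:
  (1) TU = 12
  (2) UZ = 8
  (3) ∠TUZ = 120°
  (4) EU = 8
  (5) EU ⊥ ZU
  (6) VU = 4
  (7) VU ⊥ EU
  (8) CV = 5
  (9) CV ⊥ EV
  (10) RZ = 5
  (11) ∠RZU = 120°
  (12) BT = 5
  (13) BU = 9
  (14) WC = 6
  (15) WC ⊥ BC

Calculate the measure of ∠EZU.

Step 1: By the law of cosines on triangle ZUE: ZE² = 8² + 8² − 2·8·8·cos(90°) = 128, so ZE = 8·√2.
Step 2: By the inverse law of cosines on triangle EZU: cos(∠EZU) = ((8·√2)² + 8² − 8²) / (2·8·√2·8) = 128/181.02 = 0.7071, so ∠EZU = 45°.

Therefore, the measure of angle ∠EZU = 45°.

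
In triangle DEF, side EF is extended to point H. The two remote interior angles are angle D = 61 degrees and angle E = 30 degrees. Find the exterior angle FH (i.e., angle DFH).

By the exterior angle theorem, an exterior angle of a triangle equals the sum of the two remote interior angles.
Exterior angle = angle D + angle E
Exterior angle = 61 + 30 = 91 degrees

91 degrees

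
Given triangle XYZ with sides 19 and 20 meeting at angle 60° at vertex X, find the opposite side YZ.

By the law of cosines: YZ^2 = XY^2 + XZ^2 - 2*XY*XZ*cos(X)
YZ^2 = 19^2 + 20^2 - 2*19*20*cos(60°)
YZ^2 = 361 + 400 - 760*(1/2)
YZ^2 = 381
YZ = sqrt(381)

sqrt(381)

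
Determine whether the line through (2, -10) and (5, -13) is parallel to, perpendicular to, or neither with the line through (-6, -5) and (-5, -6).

Slope of line 1: m1 = (-13 - -10)/(5 - 2) = -3/3 = -1
Slope of line 2: m2 = (-6 - -5)/(-5 - -6) = -1/1 = -1
Two lines are parallel if and only if they have equal slopes (or both are vertical).
Here m1 = m2 = -1, confirming the lines are parallel.

Parallel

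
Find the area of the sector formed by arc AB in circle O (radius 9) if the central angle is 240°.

Sector area = π(9²)(2/3) = 54*pi

54*pi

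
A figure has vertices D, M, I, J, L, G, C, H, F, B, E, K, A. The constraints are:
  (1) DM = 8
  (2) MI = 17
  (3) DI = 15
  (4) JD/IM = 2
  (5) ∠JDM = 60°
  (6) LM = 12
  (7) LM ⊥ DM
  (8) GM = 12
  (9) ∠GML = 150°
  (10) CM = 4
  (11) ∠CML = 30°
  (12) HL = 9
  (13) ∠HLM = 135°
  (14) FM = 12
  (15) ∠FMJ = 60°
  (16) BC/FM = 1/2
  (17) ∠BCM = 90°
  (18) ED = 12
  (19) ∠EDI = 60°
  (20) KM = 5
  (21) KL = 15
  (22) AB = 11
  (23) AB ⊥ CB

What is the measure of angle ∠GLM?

Step 1: By the law of cosines on triangle LMG: LG² = 12² + 12² − 2·12·12·cos(150°) = 537.42, so LG ≈ 23.18.
Step 2: By the inverse law of cosines on triangle GLM: cos(∠GLM) = (23.18² + 12² − 12²) / (2·23.18·12) = 537.42/556.37 = 0.9659, so ∠GLM = 15°.

Therefore, the measure of angle ∠GLM = 15°.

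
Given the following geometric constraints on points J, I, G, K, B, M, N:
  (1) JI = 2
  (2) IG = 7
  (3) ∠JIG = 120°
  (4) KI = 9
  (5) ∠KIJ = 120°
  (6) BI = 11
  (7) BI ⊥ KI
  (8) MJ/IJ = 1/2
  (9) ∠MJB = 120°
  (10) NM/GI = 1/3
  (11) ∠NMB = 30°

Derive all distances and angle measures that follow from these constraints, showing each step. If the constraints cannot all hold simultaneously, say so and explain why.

The constraints are consistent.

From the given relations:
  MJ = 1/2·IJ = 1/2·2 = 1
  NM = 1/3·GI = 1/3·7 ≈ 2.33

Step 1: From JI = 2, IG = 7, and ∠JIG = 120°, by the law of cosines:
  JG² = JI² + IG² - 2·JI·IG·cos(120°) = 4 + 49 + 14 = 67
  JG = √67

Step 2: From JI = 2, IK = 9, and ∠JIK = 120°, by the law of cosines:
  JK² = JI² + IK² - 2·JI·IK·cos(120°) = 4 + 81 + 18 = 103
  JK = √103

Step 3: From KI = 9, IB = 11, and ∠KIB = 90°, by the law of cosines:
  KB² = KI² + IB² - 2·KI·IB·cos(90°) = 81 + 121 - 0 = 202
  KB ≈ 14.21

Step 4: From JG = √67, JI = 2, GI = 7, by the inverse law of cosines:
  cos(∠GJI) = (JG² + JI² - GI²) / (2·JG·JI)
  ∠GJI = 47.78°

Step 5: From JI = 2, JK = √103, IK = 9, by the inverse law of cosines:
  cos(∠IJK) = (JI² + JK² - IK²) / (2·JI·JK)
  ∠IJK = 50.17°

Step 6: From GI = 7, GJ = √67, IJ = 2, by the inverse law of cosines:
  cos(∠IGJ) = (GI² + GJ² - IJ²) / (2·GI·GJ)
  ∠IGJ = 12.22°

Step 7: From KB = 14.21, KI = 9, BI = 11, by the inverse law of cosines:
  cos(∠BKI) = (KB² + KI² - BI²) / (2·KB·KI)
  ∠BKI = 50.71°

Step 8: From KI = 9, KJ = √103, IJ = 2, by the inverse law of cosines:
  cos(∠IKJ) = (KI² + KJ² - IJ²) / (2·KI·KJ)
  ∠IKJ = 9.83°

Step 9: From BI = 11, BK = 14.21, IK = 9, by the inverse law of cosines:
  cos(∠IBK) = (BI² + BK² - IK²) / (2·BI·BK)
  ∠IBK = 39.29°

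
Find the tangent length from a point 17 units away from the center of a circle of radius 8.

Let T be the point of tangency. Then QT ⊥ MT (radius ⊥ tangent).
In right triangle QTM: QM² = QT² + MT²
17² = 8² + MT²
MT² = 225, MT = 15

15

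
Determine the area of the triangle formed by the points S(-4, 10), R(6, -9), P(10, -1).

The Shoelace formula computes the area from vertex coordinates by summing cross products.
For vertices (-4,10), (6,-9), (10,-1):
Signed sum = -4*-9 - 6*10 + 6*-1 - 10*-9 + 10*10 - -4*-1
= -24 + 84 + 96 = 156
Area = (1/2)|156| = 78.

78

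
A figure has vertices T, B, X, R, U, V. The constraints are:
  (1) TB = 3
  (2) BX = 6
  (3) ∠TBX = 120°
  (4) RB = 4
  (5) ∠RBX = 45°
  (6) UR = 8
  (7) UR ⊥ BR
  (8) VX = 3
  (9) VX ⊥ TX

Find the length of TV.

Step 1: By the law of cosines on triangle XBT: XT² = 6² + 3² − 2·6·3·cos(120°) = 63, so XT = 3·√7.
Step 2: By the law of cosines on triangle TXV: TV² = (3·√7)² + 3² − 2·3·√7·3·cos(90°) = 72, so TV = 6·√2.

Therefore, the length of TV = 6·√2.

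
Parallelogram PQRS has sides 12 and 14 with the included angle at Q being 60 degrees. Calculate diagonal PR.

The diagonal of a parallelogram can be found by treating two adjacent sides and the diagonal as a triangle.
Applying the law of cosines with sides 12, 14 and included angle 60°:
d^2 = 144 + 196 - 336*cos(60°) = 172
d = 2*sqrt(43)

2*sqrt(43)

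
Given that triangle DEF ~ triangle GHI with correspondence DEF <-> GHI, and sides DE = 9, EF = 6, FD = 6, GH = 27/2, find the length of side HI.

k = 27/2/9 = 3/2. HI = 3/2 * 6 = 9.

9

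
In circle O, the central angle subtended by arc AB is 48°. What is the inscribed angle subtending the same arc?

An inscribed angle intercepts an arc from a point on the circle, while the central angle intercepts the same arc from the center.
The inscribed angle is always half the central angle: 48° / 2 = 24°.

24°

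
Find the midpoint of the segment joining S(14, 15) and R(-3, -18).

M = ((x₁ + x₂)/2, (y₁ + y₂)/2)
= ((14 + -3)/2, (15 + -18)/2)
= (11/2, -3/2) = (11/2, -3/2)

(11/2, -3/2)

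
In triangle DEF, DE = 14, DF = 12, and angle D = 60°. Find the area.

When two sides and the included angle are known, the area formula is (1/2)ab sin(C).
The height from one side to the opposite vertex is 12 sin(60°) = 6*sqrt(3).
Area = (1/2) * 14 * 6*sqrt(3) = 42*sqrt(3).

42*sqrt(3)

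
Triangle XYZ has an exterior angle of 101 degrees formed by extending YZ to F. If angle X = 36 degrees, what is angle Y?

By the exterior angle theorem: exterior angle = sum of remote interior angles.
101 = 36 + angle Y
angle Y = 101 - 36 = 65 degrees

65 degrees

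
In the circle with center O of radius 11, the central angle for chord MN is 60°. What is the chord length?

Chord = 2(11) sin(30°) = 11

11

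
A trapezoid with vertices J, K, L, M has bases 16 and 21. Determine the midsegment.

midsegment = (16 + 21) / 2 = 37 / 2 = 37/2

37/2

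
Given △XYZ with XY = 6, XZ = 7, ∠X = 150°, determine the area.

Area = (1/2) * XY * XZ * sin(X)
Area = (1/2) * 6 * 7 * sin(150°)
Area = (1/2) * 6 * 7 * 1/2
Area = 21/2

21/2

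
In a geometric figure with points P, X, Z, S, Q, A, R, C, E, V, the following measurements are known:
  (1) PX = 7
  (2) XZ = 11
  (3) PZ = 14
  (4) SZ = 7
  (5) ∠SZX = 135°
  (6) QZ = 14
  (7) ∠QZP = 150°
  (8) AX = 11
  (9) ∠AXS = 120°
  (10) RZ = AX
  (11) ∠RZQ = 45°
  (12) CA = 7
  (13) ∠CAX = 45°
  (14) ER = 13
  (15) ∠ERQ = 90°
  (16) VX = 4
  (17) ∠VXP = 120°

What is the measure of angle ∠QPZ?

Step 1: By the law of cosines on triangle PZQ: PQ² = 14² + 14² − 2·14·14·cos(150°) = 731.48, so PQ ≈ 27.05.
Step 2: By the inverse law of cosines on triangle QPZ: cos(∠QPZ) = (27.05² + 14² − 14²) / (2·27.05·14) = 731.48/757.29 = 0.9659, so ∠QPZ = 15°.

Therefore, the measure of angle ∠QPZ = 15°.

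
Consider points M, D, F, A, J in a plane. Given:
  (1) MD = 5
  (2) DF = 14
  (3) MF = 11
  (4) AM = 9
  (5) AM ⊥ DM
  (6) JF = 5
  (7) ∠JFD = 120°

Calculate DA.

Step 1: By the law of cosines on triangle DMA: DA² = 5² + 9² − 2·5·9·cos(90°) = 106, so DA = √106.

Therefore, the length of DA = √106.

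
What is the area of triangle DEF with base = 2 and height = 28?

Area = (1/2)(2)(28) = 28

28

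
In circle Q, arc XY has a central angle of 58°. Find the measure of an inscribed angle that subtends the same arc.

Inscribed angle = 58° / 2 = 29° (inscribed angle theorem).

29°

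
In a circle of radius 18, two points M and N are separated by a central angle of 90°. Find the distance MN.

Drop a perpendicular from the center to the chord, bisecting both the chord and the central angle.
Each half-chord = r sin(θ/2) = 18 sin(45°).
The full chord = 2 × 18 × sin(45°) = 18*sqrt(2).

18*sqrt(2)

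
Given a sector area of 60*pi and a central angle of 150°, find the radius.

r² = 360 × 60*pi / (π × 150) = 144, so r = 12.

12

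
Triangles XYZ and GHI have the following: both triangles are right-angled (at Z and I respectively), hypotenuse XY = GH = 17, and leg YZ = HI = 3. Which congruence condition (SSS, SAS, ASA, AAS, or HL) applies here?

The given information matches HL: The hypotenuse and one leg of two right triangles are equal (Hypotenuse-Leg).

HL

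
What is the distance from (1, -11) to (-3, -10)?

The horizontal distance is |-3 - 1| = 4 and the vertical distance is |-10 - -11| = 1.
By the Pythagorean theorem, d = sqrt(4^2 + 1^2) = sqrt(17).

sqrt(17)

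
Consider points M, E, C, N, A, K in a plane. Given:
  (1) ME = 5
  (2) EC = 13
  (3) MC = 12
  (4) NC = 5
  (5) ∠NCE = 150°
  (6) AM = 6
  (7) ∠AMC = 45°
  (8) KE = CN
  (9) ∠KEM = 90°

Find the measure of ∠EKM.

From the given relations: KE = CN = 5.
Step 1: By the law of cosines on triangle KEM: KM² = 5² + 5² − 2·5·5·cos(90°) = 50, so KM = 5·√2.
Step 2: By the inverse law of cosines on triangle EKM: cos(∠EKM) = (5² + (5·√2)² − 5²) / (2·5·5·√2) = 50/70.71 = 0.7071, so ∠EKM = 45°.

Therefore, the measure of angle ∠EKM = 45°.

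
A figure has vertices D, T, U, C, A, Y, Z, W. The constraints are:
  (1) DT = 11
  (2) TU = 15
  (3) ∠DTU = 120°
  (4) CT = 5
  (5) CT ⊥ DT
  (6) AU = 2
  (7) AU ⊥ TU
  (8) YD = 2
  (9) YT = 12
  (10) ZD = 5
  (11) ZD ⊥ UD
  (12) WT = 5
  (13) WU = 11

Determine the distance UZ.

Step 1: By the law of cosines on triangle UTD: UD² = 15² + 11² − 2·15·11·cos(120°) = 511, so UD ≈ 22.61.
Step 2: By the law of cosines on triangle UDZ: UZ² = 22.61² + 5² − 2·22.61·5·cos(90°) = 536, so UZ = 2·√134.

Therefore, the length of UZ = 2·√134.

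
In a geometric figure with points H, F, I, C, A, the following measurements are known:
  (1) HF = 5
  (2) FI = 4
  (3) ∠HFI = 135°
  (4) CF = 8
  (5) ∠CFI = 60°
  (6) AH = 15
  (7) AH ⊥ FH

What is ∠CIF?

Step 1: By the law of cosines on triangle IFC: IC² = 4² + 8² − 2·4·8·cos(60°) = 48, so IC = 4·√3.
Step 2: By the inverse law of cosines on triangle CIF: cos(∠CIF) = ((4·√3)² + 4² − 8²) / (2·4·√3·4) = 0/55.43 = 0, so ∠CIF = 90°.

Therefore, the measure of angle ∠CIF = 90°.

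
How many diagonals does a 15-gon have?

Total line segments between 15 vertices = C(15,2) = 105.
Subtract the 15 sides: 105 - 15 = 90 diagonals.

90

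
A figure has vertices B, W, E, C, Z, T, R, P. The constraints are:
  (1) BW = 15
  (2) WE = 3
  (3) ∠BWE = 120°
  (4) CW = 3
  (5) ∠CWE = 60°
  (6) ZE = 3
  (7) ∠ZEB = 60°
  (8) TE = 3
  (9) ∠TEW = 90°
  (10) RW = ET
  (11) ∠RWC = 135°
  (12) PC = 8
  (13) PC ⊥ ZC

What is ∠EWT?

Step 1: By the law of cosines on triangle WET: WT² = 3² + 3² − 2·3·3·cos(90°) = 18, so WT = 3·√2.
Step 2: By the inverse law of cosines on triangle EWT: cos(∠EWT) = (3² + (3·√2)² − 3²) / (2·3·3·√2) = 18/25.46 = 0.7071, so ∠EWT = 45°.

Therefore, the measure of angle ∠EWT = 45°.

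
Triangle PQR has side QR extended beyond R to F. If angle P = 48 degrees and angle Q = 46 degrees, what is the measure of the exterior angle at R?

By the exterior angle theorem, an exterior angle of a triangle equals the sum of the two remote interior angles.
Exterior angle = angle P + angle Q
Exterior angle = 48 + 46 = 94 degrees

94 degrees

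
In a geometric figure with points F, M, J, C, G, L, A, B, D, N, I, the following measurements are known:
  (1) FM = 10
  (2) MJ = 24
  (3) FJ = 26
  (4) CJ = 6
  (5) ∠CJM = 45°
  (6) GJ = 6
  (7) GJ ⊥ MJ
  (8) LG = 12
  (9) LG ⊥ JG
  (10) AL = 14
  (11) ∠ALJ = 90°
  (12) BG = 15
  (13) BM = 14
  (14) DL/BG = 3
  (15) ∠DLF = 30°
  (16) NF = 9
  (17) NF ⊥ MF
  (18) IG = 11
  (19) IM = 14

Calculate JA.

Step 1: By the law of cosines on triangle LGJ: LJ² = 12² + 6² − 2·12·6·cos(90°) = 180, so LJ = 6·√5.
Step 2: By the law of cosines on triangle JLA: JA² = (6·√5)² + 14² − 2·6·√5·14·cos(90°) = 376, so JA = 2·√94.

Therefore, the length of JA = 2·√94.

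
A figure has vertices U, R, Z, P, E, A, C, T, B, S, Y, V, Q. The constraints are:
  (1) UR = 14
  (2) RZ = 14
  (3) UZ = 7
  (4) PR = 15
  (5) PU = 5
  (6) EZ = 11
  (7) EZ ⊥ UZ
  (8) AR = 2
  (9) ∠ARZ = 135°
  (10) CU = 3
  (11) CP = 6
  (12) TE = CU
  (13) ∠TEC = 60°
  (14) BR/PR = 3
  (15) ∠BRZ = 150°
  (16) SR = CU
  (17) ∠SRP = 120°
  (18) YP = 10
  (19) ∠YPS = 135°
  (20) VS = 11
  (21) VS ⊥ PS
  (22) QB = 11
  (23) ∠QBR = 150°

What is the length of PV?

From the given relations: SR = CU = 3.
Step 1: By the law of cosines on triangle SRP: SP² = 3² + 15² − 2·3·15·cos(120°) = 279, so SP = 3·√31.
Step 2: By the law of cosines on triangle PSV: PV² = (3·√31)² + 11² − 2·3·√31·11·cos(90°) = 400, so PV = 20.

Therefore, the length of PV = 20.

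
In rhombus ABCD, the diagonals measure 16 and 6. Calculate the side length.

Half-diagonals are 8 and 3. side = sqrt(8^2 + 3^2) = sqrt(73)

sqrt(73)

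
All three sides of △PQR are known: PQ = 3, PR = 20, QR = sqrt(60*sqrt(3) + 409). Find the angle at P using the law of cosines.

When all three sides of a triangle are known, the law of cosines can be rearranged to find any angle.
cos(C) = (a² + b² - c²) / (2ab) gives cos(P) = -sqrt(3)/2.
Taking the inverse cosine: P = 150°.

150°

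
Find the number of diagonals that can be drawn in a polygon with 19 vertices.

Each of the 19 vertices connects to 16 non-adjacent vertices via diagonals.
Total connections = 19 × 16 = 304, but each diagonal is counted twice.
Number of diagonals = 304 / 2 = 152.

152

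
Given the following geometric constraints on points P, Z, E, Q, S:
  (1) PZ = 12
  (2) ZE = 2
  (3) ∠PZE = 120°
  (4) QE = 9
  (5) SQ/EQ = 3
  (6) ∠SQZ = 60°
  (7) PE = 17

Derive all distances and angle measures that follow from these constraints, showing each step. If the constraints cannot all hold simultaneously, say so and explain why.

These constraints are not satisfiable: by the triangle inequality in triangle ZPE, (1) PZ = 12 and (2) ZE = 2 force PE ≤ 12 + 2 = 14, but (7) says PE = 17. No planar figure meets all of them, so nothing further can be derived.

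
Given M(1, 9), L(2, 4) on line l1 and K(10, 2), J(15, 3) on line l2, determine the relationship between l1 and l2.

Slope of line 1: m1 = (4 - 9)/(2 - 1) = -5/1 = -5
Slope of line 2: m2 = (3 - 2)/(15 - 10) = 1/5 = 1/5
Two lines are perpendicular when the product of their slopes is -1 (negative reciprocals).
m1 * m2 = (-5) * (1/5) = -1, confirming perpendicularity.

Perpendicular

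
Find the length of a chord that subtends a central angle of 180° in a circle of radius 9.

Chord = 2(9) sin(90°) = 18

18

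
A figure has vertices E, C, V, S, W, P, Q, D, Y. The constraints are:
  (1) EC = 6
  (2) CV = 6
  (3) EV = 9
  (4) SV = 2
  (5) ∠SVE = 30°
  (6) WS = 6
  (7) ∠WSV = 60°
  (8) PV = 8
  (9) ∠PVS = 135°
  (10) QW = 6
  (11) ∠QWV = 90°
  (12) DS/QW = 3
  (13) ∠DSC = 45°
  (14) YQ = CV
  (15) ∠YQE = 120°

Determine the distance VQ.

Step 1: By the law of cosines on triangle VSW: VW² = 2² + 6² − 2·2·6·cos(60°) = 28, so VW = 2·√7.
Step 2: By the law of cosines on triangle VWQ: VQ² = (2·√7)² + 6² − 2·2·√7·6·cos(90°) = 64, so VQ = 8.

Therefore, the length of VQ = 8.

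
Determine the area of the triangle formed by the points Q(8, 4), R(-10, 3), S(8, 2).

The Shoelace formula computes the area from vertex coordinates by summing cross products.
For vertices (8,4), (-10,3), (8,2):
Signed sum = 8*3 - -10*4 + -10*2 - 8*3 + 8*4 - 8*2
= 64 + -44 + 16 = 36
Area = (1/2)|36| = 18.

18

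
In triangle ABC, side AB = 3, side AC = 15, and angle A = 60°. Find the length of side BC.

By the law of cosines: BC^2 = AB^2 + AC^2 - 2*AB*AC*cos(A)
BC^2 = 3^2 + 15^2 - 2*3*15*cos(60°)
BC^2 = 9 + 225 - 90*(1/2)
BC^2 = 189
BC = 3*sqrt(21)

3*sqrt(21)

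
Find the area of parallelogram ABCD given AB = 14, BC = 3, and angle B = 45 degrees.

Area = 14 * 3 * sin(45°) = 42 * sqrt(2)/2 = 21*sqrt(2)

21*sqrt(2)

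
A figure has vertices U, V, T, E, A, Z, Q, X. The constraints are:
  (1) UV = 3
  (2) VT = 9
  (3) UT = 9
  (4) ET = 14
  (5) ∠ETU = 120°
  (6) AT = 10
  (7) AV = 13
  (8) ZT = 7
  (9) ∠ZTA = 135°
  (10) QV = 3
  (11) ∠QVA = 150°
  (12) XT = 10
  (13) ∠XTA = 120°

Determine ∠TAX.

Step 1: By the law of cosines on triangle ATX: AX² = 10² + 10² − 2·10·10·cos(120°) = 300, so AX = 10·√3.
Step 2: By the inverse law of cosines on triangle TAX: cos(∠TAX) = (10² + (10·√3)² − 10²) / (2·10·10·√3) = 300/346.41 = 0.866, so ∠TAX = 30°.

Therefore, the measure of angle ∠TAX = 30°.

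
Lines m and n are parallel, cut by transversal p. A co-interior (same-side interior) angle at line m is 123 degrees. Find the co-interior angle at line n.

Co-interior angles sum to 180: 180 - 123 = 57 degrees.

57 degrees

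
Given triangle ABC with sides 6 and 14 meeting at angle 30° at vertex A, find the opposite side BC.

When two sides and the included angle are known, the law of cosines gives the third side.
c^2 = a^2 + b^2 - 2ab cos(C) generalizes the Pythagorean theorem to non-right triangles.
Here: BC^2 = 36 + 196 - 168*(sqrt(3)/2) = 232 - 84*sqrt(3)
BC = 2*sqrt(58 - 21*sqrt(3))

2*sqrt(58 - 21*sqrt(3))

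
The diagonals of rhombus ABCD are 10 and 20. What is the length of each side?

The diagonals of a rhombus bisect each other at right angles.
Half-diagonals: 10/2 = 5 and 20/2 = 10
side = sqrt(5^2 + 10^2)
side = sqrt(25 + 100)
side = sqrt(125) = 5*sqrt(5)

5*sqrt(5)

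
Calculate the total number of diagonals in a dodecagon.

Total line segments between 12 vertices = C(12,2) = 66.
Subtract the 12 sides: 66 - 12 = 54 diagonals.

54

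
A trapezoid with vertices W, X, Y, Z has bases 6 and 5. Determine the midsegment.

The midsegment (median) of a trapezoid connects the midpoints of the non-parallel sides.
Its length is the average of the two bases: (6 + 5) / 2 = 11/2.

11/2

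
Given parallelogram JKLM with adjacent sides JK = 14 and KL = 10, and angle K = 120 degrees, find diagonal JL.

Law of cosines: d^2 = 14^2 + 10^2 - 2(14)(10)cos(120°) = 436, so d = 2*sqrt(109).

2*sqrt(109)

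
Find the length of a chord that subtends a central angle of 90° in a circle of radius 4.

Drop a perpendicular from the center to the chord, bisecting both the chord and the central angle.
Each half-chord = r sin(θ/2) = 4 sin(45°).
The full chord = 2 × 4 × sin(45°) = 4*sqrt(2).

4*sqrt(2)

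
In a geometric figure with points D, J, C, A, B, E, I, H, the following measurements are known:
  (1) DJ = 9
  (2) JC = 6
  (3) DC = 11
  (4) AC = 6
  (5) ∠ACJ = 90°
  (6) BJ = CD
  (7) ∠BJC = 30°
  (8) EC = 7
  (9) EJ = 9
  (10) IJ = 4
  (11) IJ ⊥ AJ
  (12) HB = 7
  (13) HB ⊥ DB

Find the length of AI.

Step 1: By the law of cosines on triangle JCA: JA² = 6² + 6² − 2·6·6·cos(90°) = 72, so JA = 6·√2.
Step 2: By the law of cosines on triangle AJI: AI² = (6·√2)² + 4² − 2·6·√2·4·cos(90°) = 88, so AI = 2·√22.

Therefore, the length of AI = 2·√22.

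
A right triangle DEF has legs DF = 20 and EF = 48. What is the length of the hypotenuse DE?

In a right triangle, the square of the hypotenuse equals the sum of the squares of the two legs.
The legs are 20 and 48, so the hypotenuse = sqrt(400 + 2304) = sqrt(2704) = 52.

52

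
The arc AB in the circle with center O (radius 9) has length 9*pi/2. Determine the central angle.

Arc length L = 2πr × θ/360, so θ = 360L / (2πr).
θ = 360 × 9*pi/2 / (2π × 9)
θ = 90°
θ = 90°

90°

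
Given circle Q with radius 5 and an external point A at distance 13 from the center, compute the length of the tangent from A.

The tangent, radius, and line from the external point to the center form a right triangle.
The right angle is where the tangent meets the radius.
By the Pythagorean theorem: tangent² + 5² = 13²
tangent² = 169 - 25 = 144
tangent = 12

12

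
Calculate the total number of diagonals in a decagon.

Each of the 10 vertices connects to 7 non-adjacent vertices via diagonals.
Total connections = 10 × 7 = 70, but each diagonal is counted twice.
Number of diagonals = 70 / 2 = 35.

35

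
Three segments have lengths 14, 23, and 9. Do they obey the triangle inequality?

No.
The triangle inequality is violated: 14 + 9 = 23 ≤ 23.
These lengths cannot form a triangle.

No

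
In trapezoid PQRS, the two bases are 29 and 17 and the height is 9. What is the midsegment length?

midsegment = (29 + 17) / 2 = 46 / 2 = 23

23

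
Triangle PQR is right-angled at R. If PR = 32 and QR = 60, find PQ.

In a right triangle, the square of the hypotenuse equals the sum of the squares of the two legs.
The legs are 32 and 60, so the hypotenuse = sqrt(1024 + 3600) = sqrt(4624) = 68.

68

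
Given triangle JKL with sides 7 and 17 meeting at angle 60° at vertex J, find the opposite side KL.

Law of cosines: KL^2 = 7^2 + 17^2 - 2(7)(17)cos(60°) = 219, so KL = sqrt(219).

sqrt(219)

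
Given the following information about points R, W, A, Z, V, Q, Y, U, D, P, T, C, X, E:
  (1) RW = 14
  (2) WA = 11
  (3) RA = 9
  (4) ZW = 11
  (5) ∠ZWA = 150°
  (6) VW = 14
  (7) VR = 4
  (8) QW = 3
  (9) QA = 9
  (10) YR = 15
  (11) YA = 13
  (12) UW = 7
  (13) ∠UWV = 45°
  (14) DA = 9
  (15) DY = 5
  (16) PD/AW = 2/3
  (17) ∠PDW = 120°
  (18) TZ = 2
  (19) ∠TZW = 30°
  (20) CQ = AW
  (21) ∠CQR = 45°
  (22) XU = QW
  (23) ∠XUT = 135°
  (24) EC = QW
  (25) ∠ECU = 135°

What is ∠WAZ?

Step 1: By the law of cosines on triangle AWZ: AZ² = 11² + 11² − 2·11·11·cos(150°) = 451.58, so AZ ≈ 21.25.
Step 2: By the inverse law of cosines on triangle WAZ: cos(∠WAZ) = (11² + 21.25² − 11²) / (2·11·21.25) = 451.58/467.51 = 0.9659, so ∠WAZ = 15°.

Therefore, the measure of angle ∠WAZ = 15°.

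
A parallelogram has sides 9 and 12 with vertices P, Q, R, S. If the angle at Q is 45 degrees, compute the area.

The area of a parallelogram equals the product of two adjacent sides times the sine of the included angle.
This is because the height equals 12 * sin(45°) = 6*sqrt(2).
Area = 9 * 6*sqrt(2) = 54*sqrt(2)

54*sqrt(2)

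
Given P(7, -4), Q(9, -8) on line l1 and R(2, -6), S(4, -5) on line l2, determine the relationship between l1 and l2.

Slope of line 1: m1 = (-8 - -4)/(9 - 7) = -4/2 = -2
Slope of line 2: m2 = (-5 - -6)/(4 - 2) = 1/2 = 1/2
Two lines are perpendicular when the product of their slopes is -1 (negative reciprocals).
m1 * m2 = (-2) * (1/2) = -1, confirming perpendicularity.

Perpendicular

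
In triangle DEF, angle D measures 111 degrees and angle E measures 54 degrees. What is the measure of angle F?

Let angle F = x. Then 111 + 54 + x = 180.
x = 180 - 165 = 15 degrees.

15 degrees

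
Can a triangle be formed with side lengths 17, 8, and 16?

Check all three triangle inequalities:
17 + 8 = 25 > 16 ✓
17 + 16 = 33 > 8 ✓
8 + 16 = 24 > 17 ✓
All conditions hold, so these sides form a valid triangle.

Yes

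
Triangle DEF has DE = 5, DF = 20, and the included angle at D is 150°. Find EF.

Law of cosines: EF^2 = 5^2 + 20^2 - 2(5)(20)cos(150°) = 100*sqrt(3) + 425, so EF = 5*sqrt(4*sqrt(3) + 17).

5*sqrt(4*sqrt(3) + 17)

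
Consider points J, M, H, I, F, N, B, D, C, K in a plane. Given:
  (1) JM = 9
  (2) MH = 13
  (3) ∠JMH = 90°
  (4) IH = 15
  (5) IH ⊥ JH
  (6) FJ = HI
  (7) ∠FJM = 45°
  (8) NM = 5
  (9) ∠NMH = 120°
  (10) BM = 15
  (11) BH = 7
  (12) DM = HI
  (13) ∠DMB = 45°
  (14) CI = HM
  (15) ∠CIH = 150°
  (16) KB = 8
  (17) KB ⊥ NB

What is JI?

Step 1: By the law of cosines on triangle JMH: JH² = 9² + 13² − 2·9·13·cos(90°) = 250, so JH = 5·√10.
Step 2: By the law of cosines on triangle JHI: JI² = (5·√10)² + 15² − 2·5·√10·15·cos(90°) = 475, so JI = 5·√19.

Therefore, the length of JI = 5·√19.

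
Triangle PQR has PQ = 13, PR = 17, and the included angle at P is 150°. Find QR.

When two sides and the included angle are known, the law of cosines gives the third side.
c^2 = a^2 + b^2 - 2ab cos(C) generalizes the Pythagorean theorem to non-right triangles.
Here: QR^2 = 169 + 289 - 442*(-sqrt(3)/2) = 221*sqrt(3) + 458
QR = sqrt(221*sqrt(3) + 458)

sqrt(221*sqrt(3) + 458)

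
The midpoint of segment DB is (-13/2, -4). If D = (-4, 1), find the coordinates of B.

Using the midpoint formula: M = ((x1 + x2)/2, (y1 + y2)/2)
We know M = (-13/2, -4) and D = (-4, 1)
For x: -13/2 = (-4 + x2)/2, so x2 = 2*-13/2 - -4 = -9
For y: -4 = (1 + y2)/2, so y2 = 2*-4 - 1 = -9
B = (-9, -9)

(-9, -9)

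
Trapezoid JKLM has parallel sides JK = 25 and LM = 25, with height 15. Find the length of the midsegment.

The midsegment of a trapezoid = (base1 + base2) / 2
midsegment = (25 + 25) / 2
midsegment = 50 / 2
midsegment = 25

25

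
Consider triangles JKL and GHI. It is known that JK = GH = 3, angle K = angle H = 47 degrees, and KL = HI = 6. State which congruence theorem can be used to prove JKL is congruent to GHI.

The given information matches SAS: Two pairs of corresponding sides and the included angle are equal (Side-Angle-Side).

SAS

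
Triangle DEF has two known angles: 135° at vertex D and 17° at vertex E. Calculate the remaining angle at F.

Let angle F = x. Then 135 + 17 + x = 180.
x = 180 - 152 = 28 degrees.

28 degrees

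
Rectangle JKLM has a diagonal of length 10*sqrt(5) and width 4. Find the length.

b = sqrt(d^2 - a^2) = sqrt(500 - 16) = sqrt(484) = 22

22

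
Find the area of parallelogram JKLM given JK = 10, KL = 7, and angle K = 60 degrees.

Area = a * b * sin(theta)
Area = 10 * 7 * sin(60 degrees)
Area = 70 * sqrt(3)/2
Area = 35*sqrt(3)

35*sqrt(3)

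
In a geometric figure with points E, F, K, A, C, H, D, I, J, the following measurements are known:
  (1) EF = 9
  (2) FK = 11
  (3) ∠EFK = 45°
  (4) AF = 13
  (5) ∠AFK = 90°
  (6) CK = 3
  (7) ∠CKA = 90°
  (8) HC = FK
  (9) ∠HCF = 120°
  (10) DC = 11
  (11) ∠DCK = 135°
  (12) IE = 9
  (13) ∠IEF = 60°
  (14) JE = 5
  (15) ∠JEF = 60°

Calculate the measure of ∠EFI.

Step 1: By the law of cosines on triangle FEI: FI² = 9² + 9² − 2·9·9·cos(60°) = 81, so FI = 9.
Step 2: By the inverse law of cosines on triangle EFI: cos(∠EFI) = (9² + 9² − 9²) / (2·9·9) = 81/162 = 0.5, so ∠EFI = 60°.

Therefore, the measure of angle ∠EFI = 60°.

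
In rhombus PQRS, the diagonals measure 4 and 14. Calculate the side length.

In a rhombus, the diagonals bisect each other perpendicularly, creating four congruent right triangles.
Each triangle has legs 2 (half of 4) and 7 (half of 14).
The hypotenuse of each right triangle is a side of the rhombus:
side = sqrt(2^2 + 7^2) = sqrt(53)

sqrt(53)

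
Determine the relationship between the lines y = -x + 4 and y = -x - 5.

Slope of line 1: m1 = -1
Slope of line 2: m2 = -1
Since m1 = m2 = -1, the lines are parallel.

Parallel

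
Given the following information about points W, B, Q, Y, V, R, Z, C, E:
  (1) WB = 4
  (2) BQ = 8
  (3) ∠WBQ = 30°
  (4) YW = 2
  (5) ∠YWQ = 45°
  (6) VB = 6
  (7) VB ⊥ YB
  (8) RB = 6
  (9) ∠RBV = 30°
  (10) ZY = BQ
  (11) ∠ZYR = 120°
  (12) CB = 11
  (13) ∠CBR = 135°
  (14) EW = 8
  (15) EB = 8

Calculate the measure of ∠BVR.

Step 1: By the law of cosines on triangle VBR: VR² = 6² + 6² − 2·6·6·cos(30°) = 9.65, so VR ≈ 3.11.
Step 2: By the inverse law of cosines on triangle BVR: cos(∠BVR) = (6² + 3.11² − 6²) / (2·6·3.11) = 9.65/37.27 = 0.2588, so ∠BVR = 75°.

Therefore, the measure of angle ∠BVR = 75°.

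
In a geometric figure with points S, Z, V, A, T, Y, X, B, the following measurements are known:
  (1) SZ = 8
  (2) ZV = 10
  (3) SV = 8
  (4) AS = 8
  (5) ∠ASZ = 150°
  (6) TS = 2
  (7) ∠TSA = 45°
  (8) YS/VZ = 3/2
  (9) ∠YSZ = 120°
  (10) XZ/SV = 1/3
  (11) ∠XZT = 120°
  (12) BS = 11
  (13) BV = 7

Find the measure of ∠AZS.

Step 1: By the law of cosines on triangle ZSA: ZA² = 8² + 8² − 2·8·8·cos(150°) = 238.85, so ZA ≈ 15.45.
Step 2: By the inverse law of cosines on triangle AZS: cos(∠AZS) = (15.45² + 8² − 8²) / (2·15.45·8) = 238.85/247.28 = 0.9659, so ∠AZS = 15°.

Therefore, the measure of angle ∠AZS = 15°.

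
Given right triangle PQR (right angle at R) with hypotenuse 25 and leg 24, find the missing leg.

By the Pythagorean theorem: QR^2 = PQ^2 - PR^2
QR^2 = 25^2 - 24^2 = 625 - 576 = 49
QR = sqrt(49) = 7

7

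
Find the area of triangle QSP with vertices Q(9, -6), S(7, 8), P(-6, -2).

Using the Shoelace formula for a triangle:
Area = (1/2)|x0(y1 - y2) + x1(y2 - y0) + x2(y0 - y1)|
Area = (1/2)|9(8 - -2) + 7(-2 - -6) + -6(-6 - 8)|
Area = (1/2)|90 + 28 + 84|
Area = (1/2)|202|
Area = (1/2)(202)
Area = 101

101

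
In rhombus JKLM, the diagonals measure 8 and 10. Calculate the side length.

The diagonals of a rhombus bisect each other at right angles.
Half-diagonals: 8/2 = 4 and 10/2 = 5
side = sqrt(4^2 + 5^2)
side = sqrt(16 + 25)
side = sqrt(41)

sqrt(41)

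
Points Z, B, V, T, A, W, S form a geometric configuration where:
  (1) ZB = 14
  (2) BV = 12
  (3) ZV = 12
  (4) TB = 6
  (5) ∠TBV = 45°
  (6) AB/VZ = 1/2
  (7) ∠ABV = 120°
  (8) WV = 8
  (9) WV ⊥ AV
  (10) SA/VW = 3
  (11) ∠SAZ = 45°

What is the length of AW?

From the given relations: AB = 1/2·VZ = 1/2·12 = 6.
Step 1: By the law of cosines on triangle VBA: VA² = 12² + 6² − 2·12·6·cos(120°) = 252, so VA = 6·√7.
Step 2: By the law of cosines on triangle AVW: AW² = (6·√7)² + 8² − 2·6·√7·8·cos(90°) = 316, so AW = 2·√79.

Therefore, the length of AW = 2·√79.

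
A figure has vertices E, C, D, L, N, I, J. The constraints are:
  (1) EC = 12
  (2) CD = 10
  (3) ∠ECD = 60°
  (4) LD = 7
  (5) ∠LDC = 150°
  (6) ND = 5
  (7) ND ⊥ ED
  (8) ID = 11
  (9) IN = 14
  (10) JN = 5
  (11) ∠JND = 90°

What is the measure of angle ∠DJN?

Step 1: By the law of cosines on triangle JND: JD² = 5² + 5² − 2·5·5·cos(90°) = 50, so JD = 5·√2.
Step 2: By the inverse law of cosines on triangle DJN: cos(∠DJN) = ((5·√2)² + 5² − 5²) / (2·5·√2·5) = 50/70.71 = 0.7071, so ∠DJN = 45°.

Therefore, the measure of angle ∠DJN = 45°.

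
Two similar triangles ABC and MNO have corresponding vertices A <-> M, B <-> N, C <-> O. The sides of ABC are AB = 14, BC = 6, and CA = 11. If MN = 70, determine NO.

Similar triangles have proportional sides. Setting up the proportion:
MN / AB = NO / BC
70 / 14 = NO / 6
NO = 6 * 70 / 14 = 30.

30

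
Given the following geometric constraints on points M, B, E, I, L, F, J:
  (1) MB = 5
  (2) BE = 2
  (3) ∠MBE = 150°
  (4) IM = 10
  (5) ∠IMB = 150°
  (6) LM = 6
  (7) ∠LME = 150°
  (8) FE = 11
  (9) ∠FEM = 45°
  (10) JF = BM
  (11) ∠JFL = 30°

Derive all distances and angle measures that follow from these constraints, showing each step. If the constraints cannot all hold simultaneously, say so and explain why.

The constraints are consistent.

From the given relations:
  JF = BM = 5

Step 1: From MB = 5, BE = 2, and ∠MBE = 150°, by the law of cosines:
  ME² = MB² + BE² - 2·MB·BE·cos(150°) = 25 + 4 + 17.32 = 46.32
  ME ≈ 6.81

Step 2: From BM = 5, MI = 10, and ∠BMI = 150°, by the law of cosines:
  BI² = BM² + MI² - 2·BM·MI·cos(150°) = 25 + 100 + 86.6 = 211.6
  BI ≈ 14.55

Step 3: From ME = 6.81, EF = 11, and ∠MEF = 45°, by the law of cosines:
  MF² = ME² + EF² - 2·ME·EF·cos(45°) = 46.32 + 121 - 105.9 = 61.45
  MF ≈ 7.84

Step 4: From EM = 6.81, ML = 6, and ∠EML = 150°, by the law of cosines:
  EL² = EM² + ML² - 2·EM·ML·cos(150°) = 46.32 + 36 + 70.73 = 153
  EL ≈ 12.37

Step 5: From MB = 5, ME = 6.81, BE = 2, by the inverse law of cosines:
  cos(∠BME) = (MB² + ME² - BE²) / (2·MB·ME)
  ∠BME = 8.45°

Step 6: From BI = 14.55, BM = 5, IM = 10, by the inverse law of cosines:
  cos(∠IBM) = (BI² + BM² - IM²) / (2·BI·BM)
  ∠IBM = 20.1°

Step 7: From EB = 2, EM = 6.81, BM = 5, by the inverse law of cosines:
  cos(∠BEM) = (EB² + EM² - BM²) / (2·EB·EM)
  ∠BEM = 21.55°

Step 8: From IB = 14.55, IM = 10, BM = 5, by the inverse law of cosines:
  cos(∠BIM) = (IB² + IM² - BM²) / (2·IB·IM)
  ∠BIM = 9.9°

Step 9: From ME = 6.81, MF = 7.84, EF = 11, by the inverse law of cosines:
  cos(∠EMF) = (ME² + MF² - EF²) / (2·ME·MF)
  ∠EMF = 97.12°

Step 10: From EL = 12.37, EM = 6.81, LM = 6, by the inverse law of cosines:
  cos(∠LEM) = (EL² + EM² - LM²) / (2·EL·EM)
  ∠LEM = 14.03°

Step 11: From LE = 12.37, LM = 6, EM = 6.81, by the inverse law of cosines:
  cos(∠ELM) = (LE² + LM² - EM²) / (2·LE·LM)
  ∠ELM = 15.97°

Step 12: From FE = 11, FM = 7.84, EM = 6.81, by the inverse law of cosines:
  cos(∠EFM) = (FE² + FM² - EM²) / (2·FE·FM)
  ∠EFM = 37.88°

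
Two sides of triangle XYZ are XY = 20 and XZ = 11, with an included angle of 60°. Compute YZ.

When two sides and the included angle are known, the law of cosines gives the third side.
c^2 = a^2 + b^2 - 2ab cos(C) generalizes the Pythagorean theorem to non-right triangles.
Here: YZ^2 = 400 + 121 - 440*(1/2) = 301
YZ = sqrt(301)

sqrt(301)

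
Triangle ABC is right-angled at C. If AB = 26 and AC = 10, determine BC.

By the Pythagorean theorem: BC^2 = AB^2 - AC^2
BC^2 = 26^2 - 10^2 = 676 - 100 = 576
BC = sqrt(576) = 24

24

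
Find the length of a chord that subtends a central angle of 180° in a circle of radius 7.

Chord = 2(7) sin(90°) = 14

14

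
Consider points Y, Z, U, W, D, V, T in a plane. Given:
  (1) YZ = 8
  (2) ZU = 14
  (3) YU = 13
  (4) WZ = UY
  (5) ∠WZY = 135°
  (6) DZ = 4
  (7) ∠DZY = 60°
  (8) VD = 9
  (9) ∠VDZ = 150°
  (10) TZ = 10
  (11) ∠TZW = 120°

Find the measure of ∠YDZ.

Step 1: By the law of cosines on triangle DZY: DY² = 4² + 8² − 2·4·8·cos(60°) = 48, so DY = 4·√3.
Step 2: By the inverse law of cosines on triangle YDZ: cos(∠YDZ) = ((4·√3)² + 4² − 8²) / (2·4·√3·4) = 0/55.43 = 0, so ∠YDZ = 90°.

Therefore, the measure of angle ∠YDZ = 90°.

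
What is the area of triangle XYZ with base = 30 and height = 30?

Area = (1/2)(30)(30) = 450

450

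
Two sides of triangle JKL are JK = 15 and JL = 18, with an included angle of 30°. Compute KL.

When two sides and the included angle are known, the law of cosines gives the third side.
c^2 = a^2 + b^2 - 2ab cos(C) generalizes the Pythagorean theorem to non-right triangles.
Here: KL^2 = 225 + 324 - 540*(sqrt(3)/2) = 549 - 270*sqrt(3)
KL = 3*sqrt(61 - 30*sqrt(3))

3*sqrt(61 - 30*sqrt(3))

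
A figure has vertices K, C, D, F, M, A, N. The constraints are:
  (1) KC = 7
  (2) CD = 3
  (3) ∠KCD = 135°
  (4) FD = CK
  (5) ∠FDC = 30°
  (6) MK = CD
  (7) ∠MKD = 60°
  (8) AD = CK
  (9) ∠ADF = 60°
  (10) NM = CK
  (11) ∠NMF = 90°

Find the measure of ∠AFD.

From the given relations: FD = CK = 7; AD = CK = 7.
Step 1: By the law of cosines on triangle FDA: FA² = 7² + 7² − 2·7·7·cos(60°) = 49, so FA = 7.
Step 2: By the inverse law of cosines on triangle AFD: cos(∠AFD) = (7² + 7² − 7²) / (2·7·7) = 49/98 = 0.5, so ∠AFD = 60°.

Therefore, the measure of angle ∠AFD = 60°.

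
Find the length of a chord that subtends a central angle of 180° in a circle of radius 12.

Chord length = 2r sin(θ/2)
= 2 × 12 × sin(180°/2)
= 2 × 12 × sin(90°)
= 24

24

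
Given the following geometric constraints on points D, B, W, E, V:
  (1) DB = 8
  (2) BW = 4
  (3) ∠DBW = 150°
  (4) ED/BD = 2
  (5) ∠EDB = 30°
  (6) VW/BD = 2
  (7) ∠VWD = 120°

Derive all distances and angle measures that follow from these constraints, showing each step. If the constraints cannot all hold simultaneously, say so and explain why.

The constraints are consistent.

From the given relations:
  ED = 2·BD = 2·8 = 16
  VW = 2·BD = 2·8 = 16

Step 1: From DB = 8, BW = 4, and ∠DBW = 150°, by the law of cosines:
  DW² = DB² + BW² - 2·DB·BW·cos(150°) = 64 + 16 + 55.43 = 135.4
  DW ≈ 11.64

Step 2: From BD = 8, DE = 16, and ∠BDE = 30°, by the law of cosines:
  BE² = BD² + DE² - 2·BD·DE·cos(30°) = 64 + 256 - 221.7 = 98.3
  BE ≈ 9.91

Step 3: From DW = 11.64, WV = 16, and ∠DWV = 120°, by the law of cosines:
  DV² = DW² + WV² - 2·DW·WV·cos(120°) = 135.4 + 256 + 186.2 = 577.6
  DV ≈ 24.03

Step 4: From DB = 8, DW = 11.64, BW = 4, by the inverse law of cosines:
  cos(∠BDW) = (DB² + DW² - BW²) / (2·DB·DW)
  ∠BDW = 9.9°

Step 5: From BD = 8, BE = 9.91, DE = 16, by the inverse law of cosines:
  cos(∠DBE) = (BD² + BE² - DE²) / (2·BD·BE)
  ∠DBE = 126.21°

Step 6: From WB = 4, WD = 11.64, BD = 8, by the inverse law of cosines:
  cos(∠BWD) = (WB² + WD² - BD²) / (2·WB·WD)
  ∠BWD = 20.1°

Step 7: From EB = 9.91, ED = 16, BD = 8, by the inverse law of cosines:
  cos(∠BED) = (EB² + ED² - BD²) / (2·EB·ED)
  ∠BED = 23.79°

Step 8: From DV = 24.03, DW = 11.64, VW = 16, by the inverse law of cosines:
  cos(∠VDW) = (DV² + DW² - VW²) / (2·DV·DW)
  ∠VDW = 35.21°

Step 9: From VD = 24.03, VW = 16, DW = 11.64, by the inverse law of cosines:
  cos(∠DVW) = (VD² + VW² - DW²) / (2·VD·VW)
  ∠DVW = 24.79°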